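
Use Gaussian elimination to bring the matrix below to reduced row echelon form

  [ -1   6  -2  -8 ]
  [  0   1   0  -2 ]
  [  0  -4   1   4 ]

Multiply R1 by -1.
  [ 1  -6  2   8 ]
  [ 0   1  0  -2 ]
  [ 0  -4  1   4 ]
Add 4 times R2 to R3.
  [ 1  -6  2   8 ]
  [ 0   1  0  -2 ]
  [ 0   0  1  -4 ]
Subtract 2 times R3 from R1.
  [ 1  -6  0  16 ]
  [ 0   1  0  -2 ]
  [ 0   0  1  -4 ]
Add 6 times R2 to R1.
  [ 1  0  0   4 ]
  [ 0  1  0  -2 ]
  [ 0  0  1  -4 ]

[[1, 0, 0, 4], [0, 1, 0, -2], [0, 0, 1, -4]]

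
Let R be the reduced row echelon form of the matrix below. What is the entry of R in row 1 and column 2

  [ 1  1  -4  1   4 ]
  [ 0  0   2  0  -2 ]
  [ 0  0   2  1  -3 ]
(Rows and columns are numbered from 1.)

Multiply R2 by 1/2.
  [ 1  1  -4  1   4 ]
  [ 0  0   1  0  -1 ]
  [ 0  0   2  1  -3 ]
Subtract 2 times R2 from R3.
  [ 1  1  -4  1   4 ]
  [ 0  0   1  0  -1 ]
  [ 0  0   0  1  -1 ]
Subtract R3 from R1.
  [ 1  1  -4  0   5 ]
  [ 0  0   1  0  -1 ]
  [ 0  0   0  1  -1 ]
Add 4 times R2 to R1.
  [ 1  1  0  0   1 ]
  [ 0  0  1  0  -1 ]
  [ 0  0  0  1  -1 ]

1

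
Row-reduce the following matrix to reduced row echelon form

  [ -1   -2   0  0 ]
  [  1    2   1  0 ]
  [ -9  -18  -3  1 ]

ρ1 := -1·ρ1
  [  1    2   0  0 ]
  [  1    2   1  0 ]
  [ -9  -18  -3  1 ]
ρ2 := ρ2 − ρ1
  [  1    2   0  0 ]
  [  0    0   1  0 ]
  [ -9  -18  -3  1 ]
ρ3 := ρ3 + 9·ρ1
  [ 1  2   0  0 ]
  [ 0  0   1  0 ]
  [ 0  0  -3  1 ]
ρ3 := ρ3 + 3·ρ2
  [ 1  2  0  0 ]
  [ 0  0  1  0 ]
  [ 0  0  0  1 ]

[[1, 2, 0, 0], [0, 0, 1, 0], [0, 0, 0, 1]]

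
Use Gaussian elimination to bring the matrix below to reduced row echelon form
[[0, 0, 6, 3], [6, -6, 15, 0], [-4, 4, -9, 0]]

[[1, -1, 0, 0], [0, 0, 1, 0], [0, 0, 0, 1]]

Swap R1 and R2.
  [  6  -6  15  0 ]
  [  0   0   6  3 ]
  [ -4   4  -9  0 ]
Multiply R1 by 1/6.
  [  1  -1  5/2  0 ]
  [  0   0    6  3 ]
  [ -4   4   -9  0 ]
Add 4 times R1 to R3.
  [ 1  -1  5/2  0 ]
  [ 0   0    6  3 ]
  [ 0   0    1  0 ]
Multiply R2 by 1/6.
  [ 1  -1  5/2    0 ]
  [ 0   0    1  1/2 ]
  [ 0   0    1    0 ]
Subtract R2 from R3.
  [ 1  -1  5/2     0 ]
  [ 0   0    1   1/2 ]
  [ 0   0    0  -1/2 ]
Multiply R3 by -2.
  [ 1  -1  5/2    0 ]
  [ 0   0    1  1/2 ]
  [ 0   0    0    1 ]
Subtract 1/2 times R3 from R2.
  [ 1  -1  5/2  0 ]
  [ 0   0    1  0 ]
  [ 0   0    0  1 ]
Subtract 5/2 times R2 from R1.
  [ 1  -1  0  0 ]
  [ 0   0  1  0 ]
  [ 0   0  0  1 ]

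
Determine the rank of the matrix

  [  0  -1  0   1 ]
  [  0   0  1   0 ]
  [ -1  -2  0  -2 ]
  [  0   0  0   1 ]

rank = 4

r1 <=> r3
  [ -1  -2  0  -2 ]
  [  0   0  1   0 ]
  [  0  -1  0   1 ]
  [  0   0  0   1 ]
r1 := -1·r1
  [ 1   2  0  2 ]
  [ 0   0  1  0 ]
  [ 0  -1  0  1 ]
  [ 0   0  0  1 ]
r2 <=> r3
  [ 1   2  0  2 ]
  [ 0  -1  0  1 ]
  [ 0   0  1  0 ]
  [ 0   0  0  1 ]
r2 := -1·r2
  [ 1  2  0   2 ]
  [ 0  1  0  -1 ]
  [ 0  0  1   0 ]
  [ 0  0  0   1 ]
r2 := r2 + r4
  [ 1  2  0  2 ]
  [ 0  1  0  0 ]
  [ 0  0  1  0 ]
  [ 0  0  0  1 ]
r1 := r1 − 2·r4
  [ 1  2  0  0 ]
  [ 0  1  0  0 ]
  [ 0  0  1  0 ]
  [ 0  0  0  1 ]
r1 := r1 − 2·r2
  [ 1  0  0  0 ]
  [ 0  1  0  0 ]
  [ 0  0  1  0 ]
  [ 0  0  0  1 ]
The reduced form has 4 nonzero rows.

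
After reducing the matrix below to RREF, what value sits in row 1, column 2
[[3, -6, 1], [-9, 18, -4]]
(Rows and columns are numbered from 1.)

Multiply R1 by 1/3.
  [  1  -2  1/3 ]
  [ -9  18   -4 ]
Add 9 times R1 to R2.
  [ 1  -2  1/3 ]
  [ 0   0   -1 ]
Multiply R2 by -1.
  [ 1  -2  1/3 ]
  [ 0   0    1 ]
Subtract 1/3 times R2 from R1.
  [ 1  -2  0 ]
  [ 0   0  1 ]

-2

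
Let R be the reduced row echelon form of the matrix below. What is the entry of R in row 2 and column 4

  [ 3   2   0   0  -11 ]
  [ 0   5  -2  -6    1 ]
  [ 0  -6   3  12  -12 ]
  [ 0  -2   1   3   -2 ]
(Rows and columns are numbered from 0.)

-2

R1 ← 1/3·R1
  [ 1  2/3   0   0  -11/3 ]
  [ 0    5  -2  -6      1 ]
  [ 0   -6   3  12    -12 ]
  [ 0   -2   1   3     -2 ]
R2 ← 1/5·R2
  [ 1  2/3     0     0  -11/3 ]
  [ 0    1  -2/5  -6/5    1/5 ]
  [ 0   -6     3    12    -12 ]
  [ 0   -2     1     3     -2 ]
R3 ← R3 + 6·R2
  [ 1  2/3     0     0  -11/3 ]
  [ 0    1  -2/5  -6/5    1/5 ]
  [ 0    0   3/5  24/5  -54/5 ]
  [ 0   -2     1     3     -2 ]
R4 ← R4 + 2·R2
  [ 1  2/3     0     0  -11/3 ]
  [ 0    1  -2/5  -6/5    1/5 ]
  [ 0    0   3/5  24/5  -54/5 ]
  [ 0    0   1/5   3/5   -8/5 ]
R3 ← 5/3·R3
  [ 1  2/3     0     0  -11/3 ]
  [ 0    1  -2/5  -6/5    1/5 ]
  [ 0    0     1     8    -18 ]
  [ 0    0   1/5   3/5   -8/5 ]
R4 ← R4 − 1/5·R3
  [ 1  2/3     0     0  -11/3 ]
  [ 0    1  -2/5  -6/5    1/5 ]
  [ 0    0     1     8    -18 ]
  [ 0    0     0    -1      2 ]
R4 ← -1·R4
  [ 1  2/3     0     0  -11/3 ]
  [ 0    1  -2/5  -6/5    1/5 ]
  [ 0    0     1     8    -18 ]
  [ 0    0     0     1     -2 ]
R3 ← R3 − 8·R4
  [ 1  2/3     0     0  -11/3 ]
  [ 0    1  -2/5  -6/5    1/5 ]
  [ 0    0     1     0     -2 ]
  [ 0    0     0     1     -2 ]
R2 ← R2 + 6/5·R4
  [ 1  2/3     0  0  -11/3 ]
  [ 0    1  -2/5  0  -11/5 ]
  [ 0    0     1  0     -2 ]
  [ 0    0     0  1     -2 ]
R2 ← R2 + 2/5·R3
  [ 1  2/3  0  0  -11/3 ]
  [ 0    1  0  0     -3 ]
  [ 0    0  1  0     -2 ]
  [ 0    0  0  1     -2 ]
R1 ← R1 − 2/3·R2
  [ 1  0  0  0  -5/3 ]
  [ 0  1  0  0    -3 ]
  [ 0  0  1  0    -2 ]
  [ 0  0  0  1    -2 ]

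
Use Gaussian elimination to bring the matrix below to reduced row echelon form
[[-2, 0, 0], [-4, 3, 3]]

R1 -> -1/2·R1
  [  1  0  0 ]
  [ -4  3  3 ]
R2 -> R2 + 4·R1
  [ 1  0  0 ]
  [ 0  3  3 ]
R2 -> 1/3·R2
  [ 1  0  0 ]
  [ 0  1  1 ]

[[1, 0, 0], [0, 1, 1]]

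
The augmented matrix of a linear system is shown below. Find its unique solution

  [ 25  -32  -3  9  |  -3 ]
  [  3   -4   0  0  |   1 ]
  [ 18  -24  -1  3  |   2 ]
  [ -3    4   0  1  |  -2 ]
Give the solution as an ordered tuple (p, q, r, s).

R1 → 1/25·R1
  [  1  -32/25  -3/25  9/25  |  -3/25 ]
  [  3      -4      0     0  |      1 ]
  [ 18     -24     -1     3  |      2 ]
  [ -3       4      0     1  |     -2 ]
R2 → R2 − 3·R1
  [  1  -32/25  -3/25    9/25  |  -3/25 ]
  [  0   -4/25   9/25  -27/25  |  34/25 ]
  [ 18     -24     -1       3  |      2 ]
  [ -3       4      0       1  |     -2 ]
R3 → R3 − 18·R1
  [  1  -32/25  -3/25    9/25  |   -3/25 ]
  [  0   -4/25   9/25  -27/25  |   34/25 ]
  [  0  -24/25  29/25  -87/25  |  104/25 ]
  [ -3       4      0       1  |      -2 ]
R4 → R4 + 3·R1
  [ 1  -32/25  -3/25    9/25  |   -3/25 ]
  [ 0   -4/25   9/25  -27/25  |   34/25 ]
  [ 0  -24/25  29/25  -87/25  |  104/25 ]
  [ 0    4/25  -9/25   52/25  |  -59/25 ]
R2 → -25/4·R2
  [ 1  -32/25  -3/25    9/25  |   -3/25 ]
  [ 0       1   -9/4    27/4  |   -17/2 ]
  [ 0  -24/25  29/25  -87/25  |  104/25 ]
  [ 0    4/25  -9/25   52/25  |  -59/25 ]
R3 → R3 + 24/25·R2
  [ 1  -32/25  -3/25   9/25  |   -3/25 ]
  [ 0       1   -9/4   27/4  |   -17/2 ]
  [ 0       0     -1      3  |      -4 ]
  [ 0    4/25  -9/25  52/25  |  -59/25 ]
R4 → R4 − 4/25·R2
  [ 1  -32/25  -3/25  9/25  |  -3/25 ]
  [ 0       1   -9/4  27/4  |  -17/2 ]
  [ 0       0     -1     3  |     -4 ]
  [ 0       0      0     1  |     -1 ]
R3 → -1·R3
  [ 1  -32/25  -3/25  9/25  |  -3/25 ]
  [ 0       1   -9/4  27/4  |  -17/2 ]
  [ 0       0      1    -3  |      4 ]
  [ 0       0      0     1  |     -1 ]
R3 → R3 + 3·R4
  [ 1  -32/25  -3/25  9/25  |  -3/25 ]
  [ 0       1   -9/4  27/4  |  -17/2 ]
  [ 0       0      1     0  |      1 ]
  [ 0       0      0     1  |     -1 ]
R2 → R2 − 27/4·R4
  [ 1  -32/25  -3/25  9/25  |  -3/25 ]
  [ 0       1   -9/4     0  |   -7/4 ]
  [ 0       0      1     0  |      1 ]
  [ 0       0      0     1  |     -1 ]
R1 → R1 − 9/25·R4
  [ 1  -32/25  -3/25  0  |  6/25 ]
  [ 0       1   -9/4  0  |  -7/4 ]
  [ 0       0      1  0  |     1 ]
  [ 0       0      0  1  |    -1 ]
R2 → R2 + 9/4·R3
  [ 1  -32/25  -3/25  0  |  6/25 ]
  [ 0       1      0  0  |   1/2 ]
  [ 0       0      1  0  |     1 ]
  [ 0       0      0  1  |    -1 ]
R1 → R1 + 3/25·R3
  [ 1  -32/25  0  0  |  9/25 ]
  [ 0       1  0  0  |   1/2 ]
  [ 0       0  1  0  |     1 ]
  [ 0       0  0  1  |    -1 ]
R1 → R1 + 32/25·R2
  [ 1  0  0  0  |    1 ]
  [ 0  1  0  0  |  1/2 ]
  [ 0  0  1  0  |    1 ]
  [ 0  0  0  1  |   -1 ]
Reading off the last column: p = 1, q = 1/2, r = 1, s = -1.

(1, 1/2, 1, -1)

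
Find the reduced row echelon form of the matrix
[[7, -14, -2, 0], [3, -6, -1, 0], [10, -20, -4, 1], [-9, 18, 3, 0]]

ρ1 := 1/7·ρ1
ρ2 := ρ2 − 3·ρ1
ρ3 := ρ3 − 10·ρ1
ρ4 := ρ4 + 9·ρ1
ρ2 := -7·ρ2
ρ3 := ρ3 + 8/7·ρ2
ρ4 := ρ4 − 3/7·ρ2
ρ1 := ρ1 + 2/7·ρ2

[[1, -2, 0, 0], [0, 0, 1, 0], [0, 0, 0, 1], [0, 0, 0, 0]]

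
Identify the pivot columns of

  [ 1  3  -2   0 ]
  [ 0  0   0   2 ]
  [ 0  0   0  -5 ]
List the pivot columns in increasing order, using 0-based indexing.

0, 3

r2 → 1/2·r2
  [ 1  3  -2   0 ]
  [ 0  0   0   1 ]
  [ 0  0   0  -5 ]
r3 → r3 + 5·r2
  [ 1  3  -2  0 ]
  [ 0  0   0  1 ]
  [ 0  0   0  0 ]
Pivot columns are the columns containing a leading 1.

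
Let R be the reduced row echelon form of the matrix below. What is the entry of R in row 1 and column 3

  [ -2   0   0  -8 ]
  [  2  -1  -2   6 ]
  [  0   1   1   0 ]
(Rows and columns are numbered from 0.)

R1 ← -1/2·R1
  [ 1   0   0  4 ]
  [ 2  -1  -2  6 ]
  [ 0   1   1  0 ]
R2 ← R2 − 2·R1
  [ 1   0   0   4 ]
  [ 0  -1  -2  -2 ]
  [ 0   1   1   0 ]
R2 ← -1·R2
  [ 1  0  0  4 ]
  [ 0  1  2  2 ]
  [ 0  1  1  0 ]
R3 ← R3 − R2
  [ 1  0   0   4 ]
  [ 0  1   2   2 ]
  [ 0  0  -1  -2 ]
R3 ← -1·R3
  [ 1  0  0  4 ]
  [ 0  1  2  2 ]
  [ 0  0  1  2 ]
R2 ← R2 − 2·R3
  [ 1  0  0   4 ]
  [ 0  1  0  -2 ]
  [ 0  0  1   2 ]

-2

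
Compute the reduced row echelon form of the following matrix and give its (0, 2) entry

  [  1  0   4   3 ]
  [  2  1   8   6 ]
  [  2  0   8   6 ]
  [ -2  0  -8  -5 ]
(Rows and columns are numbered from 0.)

ρ2 := ρ2 − 2·ρ1
  [  1  0   4   3 ]
  [  0  1   0   0 ]
  [  2  0   8   6 ]
  [ -2  0  -8  -5 ]
ρ3 := ρ3 − 2·ρ1
  [  1  0   4   3 ]
  [  0  1   0   0 ]
  [  0  0   0   0 ]
  [ -2  0  -8  -5 ]
ρ4 := ρ4 + 2·ρ1
  [ 1  0  4  3 ]
  [ 0  1  0  0 ]
  [ 0  0  0  0 ]
  [ 0  0  0  1 ]
ρ3 ↔ ρ4
  [ 1  0  4  3 ]
  [ 0  1  0  0 ]
  [ 0  0  0  1 ]
  [ 0  0  0  0 ]
ρ1 := ρ1 − 3·ρ3
  [ 1  0  4  0 ]
  [ 0  1  0  0 ]
  [ 0  0  0  1 ]
  [ 0  0  0  0 ]

4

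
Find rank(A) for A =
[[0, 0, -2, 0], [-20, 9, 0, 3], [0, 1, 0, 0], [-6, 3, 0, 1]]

Swap R1 and R2.
  [ -20  9   0  3 ]
  [   0  0  -2  0 ]
  [   0  1   0  0 ]
  [  -6  3   0  1 ]
Multiply R1 by -1/20.
  [  1  -9/20   0  -3/20 ]
  [  0      0  -2      0 ]
  [  0      1   0      0 ]
  [ -6      3   0      1 ]
Add 6 times R1 to R4.
  [ 1  -9/20   0  -3/20 ]
  [ 0      0  -2      0 ]
  [ 0      1   0      0 ]
  [ 0   3/10   0   1/10 ]
Swap R2 and R3.
  [ 1  -9/20   0  -3/20 ]
  [ 0      1   0      0 ]
  [ 0      0  -2      0 ]
  [ 0   3/10   0   1/10 ]
Subtract 3/10 times R2 from R4.
  [ 1  -9/20   0  -3/20 ]
  [ 0      1   0      0 ]
  [ 0      0  -2      0 ]
  [ 0      0   0   1/10 ]
Multiply R3 by -1/2.
  [ 1  -9/20  0  -3/20 ]
  [ 0      1  0      0 ]
  [ 0      0  1      0 ]
  [ 0      0  0   1/10 ]
Multiply R4 by 10.
  [ 1  -9/20  0  -3/20 ]
  [ 0      1  0      0 ]
  [ 0      0  1      0 ]
  [ 0      0  0      1 ]
Add 3/20 times R4 to R1.
  [ 1  -9/20  0  0 ]
  [ 0      1  0  0 ]
  [ 0      0  1  0 ]
  [ 0      0  0  1 ]
Add 9/20 times R2 to R1.
  [ 1  0  0  0 ]
  [ 0  1  0  0 ]
  [ 0  0  1  0 ]
  [ 0  0  0  1 ]
The reduced form has 4 nonzero rows.

rank = 4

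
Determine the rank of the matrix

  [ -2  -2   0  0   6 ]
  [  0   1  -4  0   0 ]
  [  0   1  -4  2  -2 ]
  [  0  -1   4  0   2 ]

R1 ← -1/2·R1
  [ 1   1   0  0  -3 ]
  [ 0   1  -4  0   0 ]
  [ 0   1  -4  2  -2 ]
  [ 0  -1   4  0   2 ]
R3 ← R3 − R2
  [ 1   1   0  0  -3 ]
  [ 0   1  -4  0   0 ]
  [ 0   0   0  2  -2 ]
  [ 0  -1   4  0   2 ]
R4 ← R4 + R2
  [ 1  1   0  0  -3 ]
  [ 0  1  -4  0   0 ]
  [ 0  0   0  2  -2 ]
  [ 0  0   0  0   2 ]
R3 ← 1/2·R3
  [ 1  1   0  0  -3 ]
  [ 0  1  -4  0   0 ]
  [ 0  0   0  1  -1 ]
  [ 0  0   0  0   2 ]
R4 ← 1/2·R4
  [ 1  1   0  0  -3 ]
  [ 0  1  -4  0   0 ]
  [ 0  0   0  1  -1 ]
  [ 0  0   0  0   1 ]
R3 ← R3 + R4
  [ 1  1   0  0  -3 ]
  [ 0  1  -4  0   0 ]
  [ 0  0   0  1   0 ]
  [ 0  0   0  0   1 ]
R1 ← R1 + 3·R4
  [ 1  1   0  0  0 ]
  [ 0  1  -4  0  0 ]
  [ 0  0   0  1  0 ]
  [ 0  0   0  0  1 ]
R1 ← R1 − R2
  [ 1  0   4  0  0 ]
  [ 0  1  -4  0  0 ]
  [ 0  0   0  1  0 ]
  [ 0  0   0  0  1 ]
The reduced form has 4 nonzero rows.

rank = 4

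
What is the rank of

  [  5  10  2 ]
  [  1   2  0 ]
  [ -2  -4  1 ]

Multiply R1 by 1/5.
  [  1   2  2/5 ]
  [  1   2    0 ]
  [ -2  -4    1 ]
Subtract R1 from R2.
  [  1   2   2/5 ]
  [  0   0  -2/5 ]
  [ -2  -4     1 ]
Add 2 times R1 to R3.
  [ 1  2   2/5 ]
  [ 0  0  -2/5 ]
  [ 0  0   9/5 ]
Multiply R2 by -5/2.
  [ 1  2  2/5 ]
  [ 0  0    1 ]
  [ 0  0  9/5 ]
Subtract 9/5 times R2 from R3.
  [ 1  2  2/5 ]
  [ 0  0    1 ]
  [ 0  0    0 ]
Subtract 2/5 times R2 from R1.
  [ 1  2  0 ]
  [ 0  0  1 ]
  [ 0  0  0 ]
The reduced form has 2 nonzero rows.

rank = 2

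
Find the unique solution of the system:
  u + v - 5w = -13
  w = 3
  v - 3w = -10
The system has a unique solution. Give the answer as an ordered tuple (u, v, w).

Form the augmented matrix and row-reduce:
  [ 1  1  -5  |  -13 ]
  [ 0  0   1  |    3 ]
  [ 0  1  -3  |  -10 ]
ρ2 ↔ ρ3
  [ 1  1  -5  |  -13 ]
  [ 0  1  -3  |  -10 ]
  [ 0  0   1  |    3 ]
ρ2 → ρ2 + 3·ρ3
  [ 1  1  -5  |  -13 ]
  [ 0  1   0  |   -1 ]
  [ 0  0   1  |    3 ]
ρ1 → ρ1 + 5·ρ3
  [ 1  1  0  |   2 ]
  [ 0  1  0  |  -1 ]
  [ 0  0  1  |   3 ]
ρ1 → ρ1 − ρ2
  [ 1  0  0  |   3 ]
  [ 0  1  0  |  -1 ]
  [ 0  0  1  |   3 ]
Reading off the last column: u = 3, v = -1, w = 3.

(3, -1, 3)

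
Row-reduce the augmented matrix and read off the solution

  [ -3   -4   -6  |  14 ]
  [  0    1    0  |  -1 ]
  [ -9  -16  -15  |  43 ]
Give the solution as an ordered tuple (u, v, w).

r1 -> -1/3·r1
  [  1  4/3    2  |  -14/3 ]
  [  0    1    0  |     -1 ]
  [ -9  -16  -15  |     43 ]
r3 -> r3 + 9·r1
  [ 1  4/3  2  |  -14/3 ]
  [ 0    1  0  |     -1 ]
  [ 0   -4  3  |      1 ]
r3 -> r3 + 4·r2
  [ 1  4/3  2  |  -14/3 ]
  [ 0    1  0  |     -1 ]
  [ 0    0  3  |     -3 ]
r3 -> 1/3·r3
  [ 1  4/3  2  |  -14/3 ]
  [ 0    1  0  |     -1 ]
  [ 0    0  1  |     -1 ]
r1 -> r1 − 2·r3
  [ 1  4/3  0  |  -8/3 ]
  [ 0    1  0  |    -1 ]
  [ 0    0  1  |    -1 ]
r1 -> r1 − 4/3·r2
  [ 1  0  0  |  -4/3 ]
  [ 0  1  0  |    -1 ]
  [ 0  0  1  |    -1 ]
Reading off the last column: u = -4/3, v = -1, w = -1.

(-4/3, -1, -1)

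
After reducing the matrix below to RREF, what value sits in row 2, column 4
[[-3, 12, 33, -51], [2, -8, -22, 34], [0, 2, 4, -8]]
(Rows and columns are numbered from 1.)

-4

Multiply ρ1 by -1/3.
  [ 1  -4  -11  17 ]
  [ 2  -8  -22  34 ]
  [ 0   2    4  -8 ]
Subtract 2 times ρ1 from ρ2.
  [ 1  -4  -11  17 ]
  [ 0   0    0   0 ]
  [ 0   2    4  -8 ]
Swap ρ2 and ρ3.
  [ 1  -4  -11  17 ]
  [ 0   2    4  -8 ]
  [ 0   0    0   0 ]
Multiply ρ2 by 1/2.
  [ 1  -4  -11  17 ]
  [ 0   1    2  -4 ]
  [ 0   0    0   0 ]
Add 4 times ρ2 to ρ1.
  [ 1  0  -3   1 ]
  [ 0  1   2  -4 ]
  [ 0  0   0   0 ]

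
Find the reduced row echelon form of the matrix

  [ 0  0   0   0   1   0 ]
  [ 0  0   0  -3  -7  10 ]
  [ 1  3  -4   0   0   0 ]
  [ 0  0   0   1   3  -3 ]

[[1, 3, -4, 0, 0, 0], [0, 0, 0, 1, 0, 0], [0, 0, 0, 0, 1, 0], [0, 0, 0, 0, 0, 1]]

r1 ↔ r3
  [ 1  3  -4   0   0   0 ]
  [ 0  0   0  -3  -7  10 ]
  [ 0  0   0   0   1   0 ]
  [ 0  0   0   1   3  -3 ]
r2 ← -1/3·r2
  [ 1  3  -4  0    0      0 ]
  [ 0  0   0  1  7/3  -10/3 ]
  [ 0  0   0  0    1      0 ]
  [ 0  0   0  1    3     -3 ]
r4 ← r4 − r2
  [ 1  3  -4  0    0      0 ]
  [ 0  0   0  1  7/3  -10/3 ]
  [ 0  0   0  0    1      0 ]
  [ 0  0   0  0  2/3    1/3 ]
r4 ← r4 − 2/3·r3
  [ 1  3  -4  0    0      0 ]
  [ 0  0   0  1  7/3  -10/3 ]
  [ 0  0   0  0    1      0 ]
  [ 0  0   0  0    0    1/3 ]
r4 ← 3·r4
  [ 1  3  -4  0    0      0 ]
  [ 0  0   0  1  7/3  -10/3 ]
  [ 0  0   0  0    1      0 ]
  [ 0  0   0  0    0      1 ]
r2 ← r2 + 10/3·r4
  [ 1  3  -4  0    0  0 ]
  [ 0  0   0  1  7/3  0 ]
  [ 0  0   0  0    1  0 ]
  [ 0  0   0  0    0  1 ]
r2 ← r2 − 7/3·r3
  [ 1  3  -4  0  0  0 ]
  [ 0  0   0  1  0  0 ]
  [ 0  0   0  0  1  0 ]
  [ 0  0   0  0  0  1 ]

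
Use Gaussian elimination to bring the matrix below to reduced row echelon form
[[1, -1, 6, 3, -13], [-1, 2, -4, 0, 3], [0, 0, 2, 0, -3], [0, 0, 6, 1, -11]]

[[1, 0, 0, 0, 1], [0, 1, 0, 0, -1], [0, 0, 1, 0, -3/2], [0, 0, 0, 1, -2]]

R2 -> R2 + R1
R3 -> 1/2·R3
R4 -> R4 − 6·R3
R2 -> R2 − 3·R4
R1 -> R1 − 3·R4
R2 -> R2 − 2·R3
R1 -> R1 − 6·R3
R1 -> R1 + R2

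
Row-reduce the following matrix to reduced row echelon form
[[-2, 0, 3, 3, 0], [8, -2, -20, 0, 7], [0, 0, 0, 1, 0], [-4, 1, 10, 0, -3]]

R1 → -1/2·R1
  [  1   0  -3/2  -3/2   0 ]
  [  8  -2   -20     0   7 ]
  [  0   0     0     1   0 ]
  [ -4   1    10     0  -3 ]
R2 → R2 − 8·R1
  [  1   0  -3/2  -3/2   0 ]
  [  0  -2    -8    12   7 ]
  [  0   0     0     1   0 ]
  [ -4   1    10     0  -3 ]
R4 → R4 + 4·R1
  [ 1   0  -3/2  -3/2   0 ]
  [ 0  -2    -8    12   7 ]
  [ 0   0     0     1   0 ]
  [ 0   1     4    -6  -3 ]
R2 → -1/2·R2
  [ 1  0  -3/2  -3/2     0 ]
  [ 0  1     4    -6  -7/2 ]
  [ 0  0     0     1     0 ]
  [ 0  1     4    -6    -3 ]
R4 → R4 − R2
  [ 1  0  -3/2  -3/2     0 ]
  [ 0  1     4    -6  -7/2 ]
  [ 0  0     0     1     0 ]
  [ 0  0     0     0   1/2 ]
R4 → 2·R4
  [ 1  0  -3/2  -3/2     0 ]
  [ 0  1     4    -6  -7/2 ]
  [ 0  0     0     1     0 ]
  [ 0  0     0     0     1 ]
R2 → R2 + 7/2·R4
  [ 1  0  -3/2  -3/2  0 ]
  [ 0  1     4    -6  0 ]
  [ 0  0     0     1  0 ]
  [ 0  0     0     0  1 ]
R2 → R2 + 6·R3
  [ 1  0  -3/2  -3/2  0 ]
  [ 0  1     4     0  0 ]
  [ 0  0     0     1  0 ]
  [ 0  0     0     0  1 ]
R1 → R1 + 3/2·R3
  [ 1  0  -3/2  0  0 ]
  [ 0  1     4  0  0 ]
  [ 0  0     0  1  0 ]
  [ 0  0     0  0  1 ]

[[1, 0, -3/2, 0, 0], [0, 1, 4, 0, 0], [0, 0, 0, 1, 0], [0, 0, 0, 0, 1]]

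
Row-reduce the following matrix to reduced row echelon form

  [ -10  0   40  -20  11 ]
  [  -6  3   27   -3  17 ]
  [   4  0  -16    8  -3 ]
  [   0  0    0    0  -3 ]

[[1, 0, -4, 2, 0], [0, 1, 1, 3, 0], [0, 0, 0, 0, 1], [0, 0, 0, 0, 0]]

Multiply ρ1 by -1/10.
  [  1  0   -4   2  -11/10 ]
  [ -6  3   27  -3      17 ]
  [  4  0  -16   8      -3 ]
  [  0  0    0   0      -3 ]
Add 6 times ρ1 to ρ2.
  [ 1  0   -4  2  -11/10 ]
  [ 0  3    3  9    52/5 ]
  [ 4  0  -16  8      -3 ]
  [ 0  0    0  0      -3 ]
Subtract 4 times ρ1 from ρ3.
  [ 1  0  -4  2  -11/10 ]
  [ 0  3   3  9    52/5 ]
  [ 0  0   0  0     7/5 ]
  [ 0  0   0  0      -3 ]
Multiply ρ2 by 1/3.
  [ 1  0  -4  2  -11/10 ]
  [ 0  1   1  3   52/15 ]
  [ 0  0   0  0     7/5 ]
  [ 0  0   0  0      -3 ]
Multiply ρ3 by 5/7.
  [ 1  0  -4  2  -11/10 ]
  [ 0  1   1  3   52/15 ]
  [ 0  0   0  0       1 ]
  [ 0  0   0  0      -3 ]
Add 3 times ρ3 to ρ4.
  [ 1  0  -4  2  -11/10 ]
  [ 0  1   1  3   52/15 ]
  [ 0  0   0  0       1 ]
  [ 0  0   0  0       0 ]
Subtract 52/15 times ρ3 from ρ2.
  [ 1  0  -4  2  -11/10 ]
  [ 0  1   1  3       0 ]
  [ 0  0   0  0       1 ]
  [ 0  0   0  0       0 ]
Add 11/10 times ρ3 to ρ1.
  [ 1  0  -4  2  0 ]
  [ 0  1   1  3  0 ]
  [ 0  0   0  0  1 ]
  [ 0  0   0  0  0 ]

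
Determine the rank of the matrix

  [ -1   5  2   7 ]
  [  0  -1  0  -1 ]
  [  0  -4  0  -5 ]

Multiply r1 by -1.
  [ 1  -5  -2  -7 ]
  [ 0  -1   0  -1 ]
  [ 0  -4   0  -5 ]
Multiply r2 by -1.
  [ 1  -5  -2  -7 ]
  [ 0   1   0   1 ]
  [ 0  -4   0  -5 ]
Add 4 times r2 to r3.
  [ 1  -5  -2  -7 ]
  [ 0   1   0   1 ]
  [ 0   0   0  -1 ]
Multiply r3 by -1.
  [ 1  -5  -2  -7 ]
  [ 0   1   0   1 ]
  [ 0   0   0   1 ]
Subtract r3 from r2.
  [ 1  -5  -2  -7 ]
  [ 0   1   0   0 ]
  [ 0   0   0   1 ]
Add 7 times r3 to r1.
  [ 1  -5  -2  0 ]
  [ 0   1   0  0 ]
  [ 0   0   0  1 ]
Add 5 times r2 to r1.
  [ 1  0  -2  0 ]
  [ 0  1   0  0 ]
  [ 0  0   0  1 ]
The reduced form has 3 nonzero rows.

rank = 3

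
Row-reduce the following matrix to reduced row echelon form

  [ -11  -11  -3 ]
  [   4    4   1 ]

[[1, 1, 0], [0, 0, 1]]

R1 → -1/11·R1
  [ 1  1  3/11 ]
  [ 4  4     1 ]
R2 → R2 − 4·R1
  [ 1  1   3/11 ]
  [ 0  0  -1/11 ]
R2 → -11·R2
  [ 1  1  3/11 ]
  [ 0  0     1 ]
R1 → R1 − 3/11·R2
  [ 1  1  0 ]
  [ 0  0  1 ]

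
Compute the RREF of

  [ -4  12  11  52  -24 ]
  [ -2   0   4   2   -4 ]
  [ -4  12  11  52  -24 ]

[[1, 0, -2, -1, 2], [0, 1, 1/4, 4, -4/3], [0, 0, 0, 0, 0]]

R1 := -1/4·R1
  [  1  -3  -11/4  -13    6 ]
  [ -2   0      4    2   -4 ]
  [ -4  12     11   52  -24 ]
R2 := R2 + 2·R1
  [  1  -3  -11/4  -13    6 ]
  [  0  -6   -3/2  -24    8 ]
  [ -4  12     11   52  -24 ]
R3 := R3 + 4·R1
  [ 1  -3  -11/4  -13  6 ]
  [ 0  -6   -3/2  -24  8 ]
  [ 0   0      0    0  0 ]
R2 := -1/6·R2
  [ 1  -3  -11/4  -13     6 ]
  [ 0   1    1/4    4  -4/3 ]
  [ 0   0      0    0     0 ]
R1 := R1 + 3·R2
  [ 1  0   -2  -1     2 ]
  [ 0  1  1/4   4  -4/3 ]
  [ 0  0    0   0     0 ]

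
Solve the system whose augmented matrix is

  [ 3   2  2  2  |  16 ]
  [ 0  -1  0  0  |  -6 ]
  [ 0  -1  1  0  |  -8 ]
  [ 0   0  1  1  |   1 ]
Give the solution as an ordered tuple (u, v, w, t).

(2/3, 6, -2, 3)

ρ1 ← 1/3·ρ1
ρ2 ← -1·ρ2
ρ3 ← ρ3 + ρ2
ρ4 ← ρ4 − ρ3
ρ1 ← ρ1 − 2/3·ρ4
ρ1 ← ρ1 − 2/3·ρ3
ρ1 ← ρ1 − 2/3·ρ2
Reading off the last column: u = 2/3, v = 6, w = -2, t = 3.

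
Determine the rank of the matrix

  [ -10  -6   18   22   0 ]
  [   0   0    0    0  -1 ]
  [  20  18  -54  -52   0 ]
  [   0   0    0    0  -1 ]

R1 → -1/10·R1
  [  1  3/5  -9/5  -11/5   0 ]
  [  0    0     0      0  -1 ]
  [ 20   18   -54    -52   0 ]
  [  0    0     0      0  -1 ]
R3 → R3 − 20·R1
  [ 1  3/5  -9/5  -11/5   0 ]
  [ 0    0     0      0  -1 ]
  [ 0    6   -18     -8   0 ]
  [ 0    0     0      0  -1 ]
R2 <-> R3
  [ 1  3/5  -9/5  -11/5   0 ]
  [ 0    6   -18     -8   0 ]
  [ 0    0     0      0  -1 ]
  [ 0    0     0      0  -1 ]
R2 → 1/6·R2
  [ 1  3/5  -9/5  -11/5   0 ]
  [ 0    1    -3   -4/3   0 ]
  [ 0    0     0      0  -1 ]
  [ 0    0     0      0  -1 ]
R3 → -1·R3
  [ 1  3/5  -9/5  -11/5   0 ]
  [ 0    1    -3   -4/3   0 ]
  [ 0    0     0      0   1 ]
  [ 0    0     0      0  -1 ]
R4 → R4 + R3
  [ 1  3/5  -9/5  -11/5  0 ]
  [ 0    1    -3   -4/3  0 ]
  [ 0    0     0      0  1 ]
  [ 0    0     0      0  0 ]
R1 → R1 − 3/5·R2
  [ 1  0   0  -7/5  0 ]
  [ 0  1  -3  -4/3  0 ]
  [ 0  0   0     0  1 ]
  [ 0  0   0     0  0 ]
The reduced form has 3 nonzero rows.

rank = 3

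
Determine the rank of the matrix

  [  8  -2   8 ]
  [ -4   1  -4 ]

rank = 1

r1 ← 1/8·r1
  [  1  -1/4   1 ]
  [ -4     1  -4 ]
r2 ← r2 + 4·r1
  [ 1  -1/4  1 ]
  [ 0     0  0 ]
The reduced form has 1 nonzero row.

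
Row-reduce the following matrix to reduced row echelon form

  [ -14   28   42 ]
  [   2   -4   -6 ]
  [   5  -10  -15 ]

[[1, -2, -3], [0, 0, 0], [0, 0, 0]]

R1 := -1/14·R1
  [ 1   -2   -3 ]
  [ 2   -4   -6 ]
  [ 5  -10  -15 ]
R2 := R2 − 2·R1
  [ 1   -2   -3 ]
  [ 0    0    0 ]
  [ 5  -10  -15 ]
R3 := R3 − 5·R1
  [ 1  -2  -3 ]
  [ 0   0   0 ]
  [ 0   0   0 ]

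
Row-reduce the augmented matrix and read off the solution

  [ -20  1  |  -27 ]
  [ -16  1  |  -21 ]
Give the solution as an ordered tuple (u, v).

R1 ← -1/20·R1
R2 ← R2 + 16·R1
R2 ← 5·R2
R1 ← R1 + 1/20·R2
Reading off the last column: u = 3/2, v = 3.

(3/2, 3)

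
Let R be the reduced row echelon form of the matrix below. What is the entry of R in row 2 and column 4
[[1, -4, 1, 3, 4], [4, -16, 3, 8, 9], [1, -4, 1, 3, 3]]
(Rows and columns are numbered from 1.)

ρ2 ← ρ2 − 4·ρ1
  [ 1  -4   1   3   4 ]
  [ 0   0  -1  -4  -7 ]
  [ 1  -4   1   3   3 ]
ρ3 ← ρ3 − ρ1
  [ 1  -4   1   3   4 ]
  [ 0   0  -1  -4  -7 ]
  [ 0   0   0   0  -1 ]
ρ2 ← -1·ρ2
  [ 1  -4  1  3   4 ]
  [ 0   0  1  4   7 ]
  [ 0   0  0  0  -1 ]
ρ3 ← -1·ρ3
  [ 1  -4  1  3  4 ]
  [ 0   0  1  4  7 ]
  [ 0   0  0  0  1 ]
ρ2 ← ρ2 − 7·ρ3
  [ 1  -4  1  3  4 ]
  [ 0   0  1  4  0 ]
  [ 0   0  0  0  1 ]
ρ1 ← ρ1 − 4·ρ3
  [ 1  -4  1  3  0 ]
  [ 0   0  1  4  0 ]
  [ 0   0  0  0  1 ]
ρ1 ← ρ1 − ρ2
  [ 1  -4  0  -1  0 ]
  [ 0   0  1   4  0 ]
  [ 0   0  0   0  1 ]

4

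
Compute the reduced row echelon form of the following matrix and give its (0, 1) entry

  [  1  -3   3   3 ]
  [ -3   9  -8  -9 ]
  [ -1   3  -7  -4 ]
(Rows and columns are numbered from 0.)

R2 := R2 + 3·R1
  [  1  -3   3   3 ]
  [  0   0   1   0 ]
  [ -1   3  -7  -4 ]
R3 := R3 + R1
  [ 1  -3   3   3 ]
  [ 0   0   1   0 ]
  [ 0   0  -4  -1 ]
R3 := R3 + 4·R2
  [ 1  -3  3   3 ]
  [ 0   0  1   0 ]
  [ 0   0  0  -1 ]
R3 := -1·R3
  [ 1  -3  3  3 ]
  [ 0   0  1  0 ]
  [ 0   0  0  1 ]
R1 := R1 − 3·R3
  [ 1  -3  3  0 ]
  [ 0   0  1  0 ]
  [ 0   0  0  1 ]
R1 := R1 − 3·R2
  [ 1  -3  0  0 ]
  [ 0   0  1  0 ]
  [ 0   0  0  1 ]

-3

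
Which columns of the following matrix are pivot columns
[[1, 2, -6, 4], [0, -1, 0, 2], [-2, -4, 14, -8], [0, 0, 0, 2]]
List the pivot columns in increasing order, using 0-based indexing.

0, 1, 2, 3

r3 ← r3 + 2·r1
  [ 1   2  -6  4 ]
  [ 0  -1   0  2 ]
  [ 0   0   2  0 ]
  [ 0   0   0  2 ]
r2 ← -1·r2
  [ 1  2  -6   4 ]
  [ 0  1   0  -2 ]
  [ 0  0   2   0 ]
  [ 0  0   0   2 ]
r3 ← 1/2·r3
  [ 1  2  -6   4 ]
  [ 0  1   0  -2 ]
  [ 0  0   1   0 ]
  [ 0  0   0   2 ]
r4 ← 1/2·r4
  [ 1  2  -6   4 ]
  [ 0  1   0  -2 ]
  [ 0  0   1   0 ]
  [ 0  0   0   1 ]
r2 ← r2 + 2·r4
  [ 1  2  -6  4 ]
  [ 0  1   0  0 ]
  [ 0  0   1  0 ]
  [ 0  0   0  1 ]
r1 ← r1 − 4·r4
  [ 1  2  -6  0 ]
  [ 0  1   0  0 ]
  [ 0  0   1  0 ]
  [ 0  0   0  1 ]
r1 ← r1 + 6·r3
  [ 1  2  0  0 ]
  [ 0  1  0  0 ]
  [ 0  0  1  0 ]
  [ 0  0  0  1 ]
r1 ← r1 − 2·r2
  [ 1  0  0  0 ]
  [ 0  1  0  0 ]
  [ 0  0  1  0 ]
  [ 0  0  0  1 ]
Pivot columns are the columns containing a leading 1.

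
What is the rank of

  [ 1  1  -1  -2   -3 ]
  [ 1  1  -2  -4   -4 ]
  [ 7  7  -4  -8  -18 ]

r2 -> r2 − r1
  [ 1  1  -1  -2   -3 ]
  [ 0  0  -1  -2   -1 ]
  [ 7  7  -4  -8  -18 ]
r3 -> r3 − 7·r1
  [ 1  1  -1  -2  -3 ]
  [ 0  0  -1  -2  -1 ]
  [ 0  0   3   6   3 ]
r2 -> -1·r2
  [ 1  1  -1  -2  -3 ]
  [ 0  0   1   2   1 ]
  [ 0  0   3   6   3 ]
r3 -> r3 − 3·r2
  [ 1  1  -1  -2  -3 ]
  [ 0  0   1   2   1 ]
  [ 0  0   0   0   0 ]
r1 -> r1 + r2
  [ 1  1  0  0  -2 ]
  [ 0  0  1  2   1 ]
  [ 0  0  0  0   0 ]
The reduced form has 2 nonzero rows.

rank = 2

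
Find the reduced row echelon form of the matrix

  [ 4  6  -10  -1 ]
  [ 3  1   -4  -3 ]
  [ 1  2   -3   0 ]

R1 → 1/4·R1
  [ 1  3/2  -5/2  -1/4 ]
  [ 3    1    -4    -3 ]
  [ 1    2    -3     0 ]
R2 → R2 − 3·R1
  [ 1   3/2  -5/2  -1/4 ]
  [ 0  -7/2   7/2  -9/4 ]
  [ 1     2    -3     0 ]
R3 → R3 − R1
  [ 1   3/2  -5/2  -1/4 ]
  [ 0  -7/2   7/2  -9/4 ]
  [ 0   1/2  -1/2   1/4 ]
R2 → -2/7·R2
  [ 1  3/2  -5/2  -1/4 ]
  [ 0    1    -1  9/14 ]
  [ 0  1/2  -1/2   1/4 ]
R3 → R3 − 1/2·R2
  [ 1  3/2  -5/2   -1/4 ]
  [ 0    1    -1   9/14 ]
  [ 0    0     0  -1/14 ]
R3 → -14·R3
  [ 1  3/2  -5/2  -1/4 ]
  [ 0    1    -1  9/14 ]
  [ 0    0     0     1 ]
R2 → R2 − 9/14·R3
  [ 1  3/2  -5/2  -1/4 ]
  [ 0    1    -1     0 ]
  [ 0    0     0     1 ]
R1 → R1 + 1/4·R3
  [ 1  3/2  -5/2  0 ]
  [ 0    1    -1  0 ]
  [ 0    0     0  1 ]
R1 → R1 − 3/2·R2
  [ 1  0  -1  0 ]
  [ 0  1  -1  0 ]
  [ 0  0   0  1 ]

[[1, 0, -1, 0], [0, 1, -1, 0], [0, 0, 0, 1]]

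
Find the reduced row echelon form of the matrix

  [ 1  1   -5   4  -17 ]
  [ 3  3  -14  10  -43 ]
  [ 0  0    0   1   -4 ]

[[1, 1, 0, 0, -1], [0, 0, 1, 0, 0], [0, 0, 0, 1, -4]]

R2 ← R2 − 3·R1
R2 ← R2 + 2·R3
R1 ← R1 − 4·R3
R1 ← R1 + 5·R2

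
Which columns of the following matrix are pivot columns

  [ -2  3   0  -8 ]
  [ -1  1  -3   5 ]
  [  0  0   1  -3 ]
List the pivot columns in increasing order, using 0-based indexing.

0, 1, 2

R1 -> -1/2·R1
R2 -> R2 + R1
R2 -> -2·R2
R2 -> R2 − 6·R3
R1 -> R1 + 3/2·R2
Pivot columns are the columns containing a leading 1.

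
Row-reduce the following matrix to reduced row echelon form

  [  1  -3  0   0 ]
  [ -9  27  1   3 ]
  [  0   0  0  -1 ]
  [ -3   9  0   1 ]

Add 9 times r1 to r2.
Add 3 times r1 to r4.
Multiply r3 by -1.
Subtract r3 from r4.
Subtract 3 times r3 from r2.

[[1, -3, 0, 0], [0, 0, 1, 0], [0, 0, 0, 1], [0, 0, 0, 0]]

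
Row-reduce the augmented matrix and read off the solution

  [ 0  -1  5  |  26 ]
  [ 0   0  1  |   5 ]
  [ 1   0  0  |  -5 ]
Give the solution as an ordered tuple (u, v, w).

R1 <=> R3
  [ 1   0  0  |  -5 ]
  [ 0   0  1  |   5 ]
  [ 0  -1  5  |  26 ]
R2 <=> R3
  [ 1   0  0  |  -5 ]
  [ 0  -1  5  |  26 ]
  [ 0   0  1  |   5 ]
R2 -> -1·R2
  [ 1  0   0  |   -5 ]
  [ 0  1  -5  |  -26 ]
  [ 0  0   1  |    5 ]
R2 -> R2 + 5·R3
  [ 1  0  0  |  -5 ]
  [ 0  1  0  |  -1 ]
  [ 0  0  1  |   5 ]
Reading off the last column: u = -5, v = -1, w = 5.

(-5, -1, 5)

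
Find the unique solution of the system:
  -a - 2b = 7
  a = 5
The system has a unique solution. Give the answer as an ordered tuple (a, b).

Form the augmented matrix and row-reduce:
  [ -1  -2  |  7 ]
  [  1   0  |  5 ]
ρ1 ← -1·ρ1
ρ2 ← ρ2 − ρ1
ρ2 ← -1/2·ρ2
ρ1 ← ρ1 − 2·ρ2
Reading off the last column: a = 5, b = -6.

(5, -6)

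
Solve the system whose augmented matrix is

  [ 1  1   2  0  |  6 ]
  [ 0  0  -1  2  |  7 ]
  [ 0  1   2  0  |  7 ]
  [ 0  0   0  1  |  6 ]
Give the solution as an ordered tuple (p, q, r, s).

R2 <-> R3
  [ 1  1   2  0  |  6 ]
  [ 0  1   2  0  |  7 ]
  [ 0  0  -1  2  |  7 ]
  [ 0  0   0  1  |  6 ]
R3 := -1·R3
  [ 1  1  2   0  |   6 ]
  [ 0  1  2   0  |   7 ]
  [ 0  0  1  -2  |  -7 ]
  [ 0  0  0   1  |   6 ]
R3 := R3 + 2·R4
  [ 1  1  2  0  |  6 ]
  [ 0  1  2  0  |  7 ]
  [ 0  0  1  0  |  5 ]
  [ 0  0  0  1  |  6 ]
R2 := R2 − 2·R3
  [ 1  1  2  0  |   6 ]
  [ 0  1  0  0  |  -3 ]
  [ 0  0  1  0  |   5 ]
  [ 0  0  0  1  |   6 ]
R1 := R1 − 2·R3
  [ 1  1  0  0  |  -4 ]
  [ 0  1  0  0  |  -3 ]
  [ 0  0  1  0  |   5 ]
  [ 0  0  0  1  |   6 ]
R1 := R1 − R2
  [ 1  0  0  0  |  -1 ]
  [ 0  1  0  0  |  -3 ]
  [ 0  0  1  0  |   5 ]
  [ 0  0  0  1  |   6 ]
Reading off the last column: p = -1, q = -3, r = 5, s = 6.

(-1, -3, 5, 6)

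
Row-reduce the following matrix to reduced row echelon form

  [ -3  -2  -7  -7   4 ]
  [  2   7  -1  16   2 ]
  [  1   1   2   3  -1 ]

[[1, 0, 3, 1, 0], [0, 1, -1, 2, 0], [0, 0, 0, 0, 1]]

Multiply ρ1 by -1/3.
  [ 1  2/3  7/3  7/3  -4/3 ]
  [ 2    7   -1   16     2 ]
  [ 1    1    2    3    -1 ]
Subtract 2 times ρ1 from ρ2.
  [ 1   2/3    7/3   7/3  -4/3 ]
  [ 0  17/3  -17/3  34/3  14/3 ]
  [ 1     1      2     3    -1 ]
Subtract ρ1 from ρ3.
  [ 1   2/3    7/3   7/3  -4/3 ]
  [ 0  17/3  -17/3  34/3  14/3 ]
  [ 0   1/3   -1/3   2/3   1/3 ]
Multiply ρ2 by 3/17.
  [ 1  2/3   7/3  7/3   -4/3 ]
  [ 0    1    -1    2  14/17 ]
  [ 0  1/3  -1/3  2/3    1/3 ]
Subtract 1/3 times ρ2 from ρ3.
  [ 1  2/3  7/3  7/3   -4/3 ]
  [ 0    1   -1    2  14/17 ]
  [ 0    0    0    0   1/17 ]
Multiply ρ3 by 17.
  [ 1  2/3  7/3  7/3   -4/3 ]
  [ 0    1   -1    2  14/17 ]
  [ 0    0    0    0      1 ]
Subtract 14/17 times ρ3 from ρ2.
  [ 1  2/3  7/3  7/3  -4/3 ]
  [ 0    1   -1    2     0 ]
  [ 0    0    0    0     1 ]
Add 4/3 times ρ3 to ρ1.
  [ 1  2/3  7/3  7/3  0 ]
  [ 0    1   -1    2  0 ]
  [ 0    0    0    0  1 ]
Subtract 2/3 times ρ2 from ρ1.
  [ 1  0   3  1  0 ]
  [ 0  1  -1  2  0 ]
  [ 0  0   0  0  1 ]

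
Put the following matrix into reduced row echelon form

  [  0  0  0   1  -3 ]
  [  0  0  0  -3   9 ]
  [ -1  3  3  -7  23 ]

Swap R1 and R3.
  [ -1  3  3  -7  23 ]
  [  0  0  0  -3   9 ]
  [  0  0  0   1  -3 ]
Multiply R1 by -1.
  [ 1  -3  -3   7  -23 ]
  [ 0   0   0  -3    9 ]
  [ 0   0   0   1   -3 ]
Multiply R2 by -1/3.
  [ 1  -3  -3  7  -23 ]
  [ 0   0   0  1   -3 ]
  [ 0   0   0  1   -3 ]
Subtract R2 from R3.
  [ 1  -3  -3  7  -23 ]
  [ 0   0   0  1   -3 ]
  [ 0   0   0  0    0 ]
Subtract 7 times R2 from R1.
  [ 1  -3  -3  0  -2 ]
  [ 0   0   0  1  -3 ]
  [ 0   0   0  0   0 ]

[[1, -3, -3, 0, -2], [0, 0, 0, 1, -3], [0, 0, 0, 0, 0]]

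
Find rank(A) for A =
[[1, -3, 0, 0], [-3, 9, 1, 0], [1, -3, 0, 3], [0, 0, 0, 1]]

R2 -> R2 + 3·R1
  [ 1  -3  0  0 ]
  [ 0   0  1  0 ]
  [ 1  -3  0  3 ]
  [ 0   0  0  1 ]
R3 -> R3 − R1
  [ 1  -3  0  0 ]
  [ 0   0  1  0 ]
  [ 0   0  0  3 ]
  [ 0   0  0  1 ]
R3 -> 1/3·R3
  [ 1  -3  0  0 ]
  [ 0   0  1  0 ]
  [ 0   0  0  1 ]
  [ 0   0  0  1 ]
R4 -> R4 − R3
  [ 1  -3  0  0 ]
  [ 0   0  1  0 ]
  [ 0   0  0  1 ]
  [ 0   0  0  0 ]
The reduced form has 3 nonzero rows.

rank = 3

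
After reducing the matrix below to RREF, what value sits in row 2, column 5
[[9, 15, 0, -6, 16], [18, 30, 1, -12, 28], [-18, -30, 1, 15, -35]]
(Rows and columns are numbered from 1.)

-4

R1 -> 1/9·R1
  [   1  5/3  0  -2/3  16/9 ]
  [  18   30  1   -12    28 ]
  [ -18  -30  1    15   -35 ]
R2 -> R2 − 18·R1
  [   1  5/3  0  -2/3  16/9 ]
  [   0    0  1     0    -4 ]
  [ -18  -30  1    15   -35 ]
R3 -> R3 + 18·R1
  [ 1  5/3  0  -2/3  16/9 ]
  [ 0    0  1     0    -4 ]
  [ 0    0  1     3    -3 ]
R3 -> R3 − R2
  [ 1  5/3  0  -2/3  16/9 ]
  [ 0    0  1     0    -4 ]
  [ 0    0  0     3     1 ]
R3 -> 1/3·R3
  [ 1  5/3  0  -2/3  16/9 ]
  [ 0    0  1     0    -4 ]
  [ 0    0  0     1   1/3 ]
R1 -> R1 + 2/3·R3
  [ 1  5/3  0  0    2 ]
  [ 0    0  1  0   -4 ]
  [ 0    0  0  1  1/3 ]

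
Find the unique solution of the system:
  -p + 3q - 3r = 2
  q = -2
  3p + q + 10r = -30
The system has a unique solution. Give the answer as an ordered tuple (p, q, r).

Form the augmented matrix and row-reduce:
  [ -1  3  -3  |    2 ]
  [  0  1   0  |   -2 ]
  [  3  1  10  |  -30 ]
r1 := -1·r1
  [ 1  -3   3  |   -2 ]
  [ 0   1   0  |   -2 ]
  [ 3   1  10  |  -30 ]
r3 := r3 − 3·r1
  [ 1  -3  3  |   -2 ]
  [ 0   1  0  |   -2 ]
  [ 0  10  1  |  -24 ]
r3 := r3 − 10·r2
  [ 1  -3  3  |  -2 ]
  [ 0   1  0  |  -2 ]
  [ 0   0  1  |  -4 ]
r1 := r1 − 3·r3
  [ 1  -3  0  |  10 ]
  [ 0   1  0  |  -2 ]
  [ 0   0  1  |  -4 ]
r1 := r1 + 3·r2
  [ 1  0  0  |   4 ]
  [ 0  1  0  |  -2 ]
  [ 0  0  1  |  -4 ]
Reading off the last column: p = 4, q = -2, r = -4.

(4, -2, -4)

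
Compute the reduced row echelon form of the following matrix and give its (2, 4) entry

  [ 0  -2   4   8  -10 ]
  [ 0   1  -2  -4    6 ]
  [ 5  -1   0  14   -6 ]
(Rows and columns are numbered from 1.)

R1 ↔ R3
  [ 5  -1   0  14   -6 ]
  [ 0   1  -2  -4    6 ]
  [ 0  -2   4   8  -10 ]
R1 ← 1/5·R1
  [ 1  -1/5   0  14/5  -6/5 ]
  [ 0     1  -2    -4     6 ]
  [ 0    -2   4     8   -10 ]
R3 ← R3 + 2·R2
  [ 1  -1/5   0  14/5  -6/5 ]
  [ 0     1  -2    -4     6 ]
  [ 0     0   0     0     2 ]
R3 ← 1/2·R3
  [ 1  -1/5   0  14/5  -6/5 ]
  [ 0     1  -2    -4     6 ]
  [ 0     0   0     0     1 ]
R2 ← R2 − 6·R3
  [ 1  -1/5   0  14/5  -6/5 ]
  [ 0     1  -2    -4     0 ]
  [ 0     0   0     0     1 ]
R1 ← R1 + 6/5·R3
  [ 1  -1/5   0  14/5  0 ]
  [ 0     1  -2    -4  0 ]
  [ 0     0   0     0  1 ]
R1 ← R1 + 1/5·R2
  [ 1  0  -2/5   2  0 ]
  [ 0  1    -2  -4  0 ]
  [ 0  0     0   0  1 ]

-4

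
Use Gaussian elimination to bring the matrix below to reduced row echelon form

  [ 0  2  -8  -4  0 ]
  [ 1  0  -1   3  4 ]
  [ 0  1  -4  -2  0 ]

[[1, 0, -1, 3, 4], [0, 1, -4, -2, 0], [0, 0, 0, 0, 0]]

R1 ↔ R2
  [ 1  0  -1   3  4 ]
  [ 0  2  -8  -4  0 ]
  [ 0  1  -4  -2  0 ]
R2 → 1/2·R2
  [ 1  0  -1   3  4 ]
  [ 0  1  -4  -2  0 ]
  [ 0  1  -4  -2  0 ]
R3 → R3 − R2
  [ 1  0  -1   3  4 ]
  [ 0  1  -4  -2  0 ]
  [ 0  0   0   0  0 ]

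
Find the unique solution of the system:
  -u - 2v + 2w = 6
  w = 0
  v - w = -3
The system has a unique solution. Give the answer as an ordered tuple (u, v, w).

(0, -3, 0)

Form the augmented matrix and row-reduce:
  [ -1  -2   2  |   6 ]
  [  0   0   1  |   0 ]
  [  0   1  -1  |  -3 ]
ρ1 -> -1·ρ1
ρ2 <=> ρ3
ρ2 -> ρ2 + ρ3
ρ1 -> ρ1 + 2·ρ3
ρ1 -> ρ1 − 2·ρ2
Reading off the last column: u = 0, v = -3, w = 0.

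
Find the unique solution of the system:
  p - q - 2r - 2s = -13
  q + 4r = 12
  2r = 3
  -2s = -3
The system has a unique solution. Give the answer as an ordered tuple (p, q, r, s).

Form the augmented matrix and row-reduce:
  [ 1  -1  -2  -2  |  -13 ]
  [ 0   1   4   0  |   12 ]
  [ 0   0   2   0  |    3 ]
  [ 0   0   0  -2  |   -3 ]
r3 → 1/2·r3
r4 → -1/2·r4
r1 → r1 + 2·r4
r2 → r2 − 4·r3
r1 → r1 + 2·r3
r1 → r1 + r2
Reading off the last column: p = -1, q = 6, r = 3/2, s = 3/2.

(-1, 6, 3/2, 3/2)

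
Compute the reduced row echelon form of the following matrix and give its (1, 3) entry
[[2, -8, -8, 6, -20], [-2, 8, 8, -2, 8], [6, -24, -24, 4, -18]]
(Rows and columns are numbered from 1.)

R1 → 1/2·R1
  [  1   -4   -4   3  -10 ]
  [ -2    8    8  -2    8 ]
  [  6  -24  -24   4  -18 ]
R2 → R2 + 2·R1
  [ 1   -4   -4  3  -10 ]
  [ 0    0    0  4  -12 ]
  [ 6  -24  -24  4  -18 ]
R3 → R3 − 6·R1
  [ 1  -4  -4    3  -10 ]
  [ 0   0   0    4  -12 ]
  [ 0   0   0  -14   42 ]
R2 → 1/4·R2
  [ 1  -4  -4    3  -10 ]
  [ 0   0   0    1   -3 ]
  [ 0   0   0  -14   42 ]
R3 → R3 + 14·R2
  [ 1  -4  -4  3  -10 ]
  [ 0   0   0  1   -3 ]
  [ 0   0   0  0    0 ]
R1 → R1 − 3·R2
  [ 1  -4  -4  0  -1 ]
  [ 0   0   0  1  -3 ]
  [ 0   0   0  0   0 ]

-4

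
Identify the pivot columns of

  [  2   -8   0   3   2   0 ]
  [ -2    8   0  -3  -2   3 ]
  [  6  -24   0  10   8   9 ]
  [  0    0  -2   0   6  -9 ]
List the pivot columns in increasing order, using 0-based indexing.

0, 2, 3, 5

ρ1 ← 1/2·ρ1
  [  1   -4   0  3/2   1   0 ]
  [ -2    8   0   -3  -2   3 ]
  [  6  -24   0   10   8   9 ]
  [  0    0  -2    0   6  -9 ]
ρ2 ← ρ2 + 2·ρ1
  [ 1   -4   0  3/2  1   0 ]
  [ 0    0   0    0  0   3 ]
  [ 6  -24   0   10  8   9 ]
  [ 0    0  -2    0  6  -9 ]
ρ3 ← ρ3 − 6·ρ1
  [ 1  -4   0  3/2  1   0 ]
  [ 0   0   0    0  0   3 ]
  [ 0   0   0    1  2   9 ]
  [ 0   0  -2    0  6  -9 ]
ρ2 ↔ ρ4
  [ 1  -4   0  3/2  1   0 ]
  [ 0   0  -2    0  6  -9 ]
  [ 0   0   0    1  2   9 ]
  [ 0   0   0    0  0   3 ]
ρ2 ← -1/2·ρ2
  [ 1  -4  0  3/2   1    0 ]
  [ 0   0  1    0  -3  9/2 ]
  [ 0   0  0    1   2    9 ]
  [ 0   0  0    0   0    3 ]
ρ4 ← 1/3·ρ4
  [ 1  -4  0  3/2   1    0 ]
  [ 0   0  1    0  -3  9/2 ]
  [ 0   0  0    1   2    9 ]
  [ 0   0  0    0   0    1 ]
ρ3 ← ρ3 − 9·ρ4
  [ 1  -4  0  3/2   1    0 ]
  [ 0   0  1    0  -3  9/2 ]
  [ 0   0  0    1   2    0 ]
  [ 0   0  0    0   0    1 ]
ρ2 ← ρ2 − 9/2·ρ4
  [ 1  -4  0  3/2   1  0 ]
  [ 0   0  1    0  -3  0 ]
  [ 0   0  0    1   2  0 ]
  [ 0   0  0    0   0  1 ]
ρ1 ← ρ1 − 3/2·ρ3
  [ 1  -4  0  0  -2  0 ]
  [ 0   0  1  0  -3  0 ]
  [ 0   0  0  1   2  0 ]
  [ 0   0  0  0   0  1 ]
Pivot columns are the columns containing a leading 1.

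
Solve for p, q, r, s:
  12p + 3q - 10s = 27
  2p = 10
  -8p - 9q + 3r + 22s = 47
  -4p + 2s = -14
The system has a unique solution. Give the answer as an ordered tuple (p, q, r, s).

(5, -1, 4, 3)

Form the augmented matrix and row-reduce:
  [ 12   3  0  -10  |   27 ]
  [  2   0  0    0  |   10 ]
  [ -8  -9  3   22  |   47 ]
  [ -4   0  0    2  |  -14 ]
Multiply R1 by 1/12.
  [  1  1/4  0  -5/6  |  9/4 ]
  [  2    0  0     0  |   10 ]
  [ -8   -9  3    22  |   47 ]
  [ -4    0  0     2  |  -14 ]
Subtract 2 times R1 from R2.
  [  1   1/4  0  -5/6  |   9/4 ]
  [  0  -1/2  0   5/3  |  11/2 ]
  [ -8    -9  3    22  |    47 ]
  [ -4     0  0     2  |   -14 ]
Add 8 times R1 to R3.
  [  1   1/4  0  -5/6  |   9/4 ]
  [  0  -1/2  0   5/3  |  11/2 ]
  [  0    -7  3  46/3  |    65 ]
  [ -4     0  0     2  |   -14 ]
Add 4 times R1 to R4.
  [ 1   1/4  0  -5/6  |   9/4 ]
  [ 0  -1/2  0   5/3  |  11/2 ]
  [ 0    -7  3  46/3  |    65 ]
  [ 0     1  0  -4/3  |    -5 ]
Multiply R2 by -2.
  [ 1  1/4  0   -5/6  |  9/4 ]
  [ 0    1  0  -10/3  |  -11 ]
  [ 0   -7  3   46/3  |   65 ]
  [ 0    1  0   -4/3  |   -5 ]
Add 7 times R2 to R3.
  [ 1  1/4  0   -5/6  |  9/4 ]
  [ 0    1  0  -10/3  |  -11 ]
  [ 0    0  3     -8  |  -12 ]
  [ 0    1  0   -4/3  |   -5 ]
Subtract R2 from R4.
  [ 1  1/4  0   -5/6  |  9/4 ]
  [ 0    1  0  -10/3  |  -11 ]
  [ 0    0  3     -8  |  -12 ]
  [ 0    0  0      2  |    6 ]
Multiply R3 by 1/3.
  [ 1  1/4  0   -5/6  |  9/4 ]
  [ 0    1  0  -10/3  |  -11 ]
  [ 0    0  1   -8/3  |   -4 ]
  [ 0    0  0      2  |    6 ]
Multiply R4 by 1/2.
  [ 1  1/4  0   -5/6  |  9/4 ]
  [ 0    1  0  -10/3  |  -11 ]
  [ 0    0  1   -8/3  |   -4 ]
  [ 0    0  0      1  |    3 ]
Add 8/3 times R4 to R3.
  [ 1  1/4  0   -5/6  |  9/4 ]
  [ 0    1  0  -10/3  |  -11 ]
  [ 0    0  1      0  |    4 ]
  [ 0    0  0      1  |    3 ]
Add 10/3 times R4 to R2.
  [ 1  1/4  0  -5/6  |  9/4 ]
  [ 0    1  0     0  |   -1 ]
  [ 0    0  1     0  |    4 ]
  [ 0    0  0     1  |    3 ]
Add 5/6 times R4 to R1.
  [ 1  1/4  0  0  |  19/4 ]
  [ 0    1  0  0  |    -1 ]
  [ 0    0  1  0  |     4 ]
  [ 0    0  0  1  |     3 ]
Subtract 1/4 times R2 from R1.
  [ 1  0  0  0  |   5 ]
  [ 0  1  0  0  |  -1 ]
  [ 0  0  1  0  |   4 ]
  [ 0  0  0  1  |   3 ]
Reading off the last column: p = 5, q = -1, r = 4, s = 3.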